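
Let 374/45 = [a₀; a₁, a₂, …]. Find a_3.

374 = 8·45 + 14   →  a_0 = 8
45 = 3·14 + 3   →  a_1 = 3
14 = 4·3 + 2   →  a_2 = 4
3 = 1·2 + 1   →  a_3 = 1

1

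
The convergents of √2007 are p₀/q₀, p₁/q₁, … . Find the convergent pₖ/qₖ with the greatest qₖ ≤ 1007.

20115/449

√2007 = [44; 1, 3, 1, 88, …] (period length 4).
Convergents:
  p_0/q_0 = 44/1
  p_1/q_1 = 45/1
  p_2/q_2 = 179/4
  p_3/q_3 = 224/5
  p_4/q_4 = 19891/444
  p_5/q_5 = 20115/449
  p_6/q_6 = 80236/1791
q_5 = 449 ≤ 1007 < 1791 = q_6, so the answer is 20115/449.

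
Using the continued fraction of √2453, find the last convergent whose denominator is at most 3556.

√2453 = [49; 1, 1, 8, 1, 1, 98, …] (period length 6).
Convergents:
  p_0/q_0 = 49/1
  p_1/q_1 = 50/1
  p_2/q_2 = 99/2
  p_3/q_3 = 842/17
  p_4/q_4 = 941/19
  p_5/q_5 = 1783/36
  p_6/q_6 = 175675/3547
  p_7/q_7 = 177458/3583
q_6 = 3547 ≤ 3556 < 3583 = q_7, so the answer is 175675/3547.

175675/3547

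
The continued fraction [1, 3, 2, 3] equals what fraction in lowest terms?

Using pₖ = aₖpₖ₋₁ + pₖ₋₂ and qₖ = aₖqₖ₋₁ + qₖ₋₂:
  k=0: a=1, p=1, q=1
  k=1: a=3, p=4, q=3
  k=2: a=2, p=9, q=7
  k=3: a=3, p=31, q=24

31/24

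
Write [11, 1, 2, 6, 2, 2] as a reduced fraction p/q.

1180/101

Fold from the inside: start with 2/1.
  2 + 1/2 = 5/2
  6 + 2/5 = 32/5
  2 + 5/32 = 69/32
  1 + 32/69 = 101/69
  11 + 69/101 = 1180/101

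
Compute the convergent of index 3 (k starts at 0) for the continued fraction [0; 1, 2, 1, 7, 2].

3/4

Using pₖ = aₖpₖ₋₁ + pₖ₋₂, qₖ = aₖqₖ₋₁ + qₖ₋₂ (with p₋₁=1, p₋₂=0, q₋₁=0, q₋₂=1):
  k=0: a=0, p=0, q=1
  k=1: a=1, p=1, q=1
  k=2: a=2, p=2, q=3
  k=3: a=1, p=3, q=4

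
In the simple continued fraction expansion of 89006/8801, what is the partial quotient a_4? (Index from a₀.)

89006 = 10·8801 + 996   →  a_0 = 10
8801 = 8·996 + 833   →  a_1 = 8
996 = 1·833 + 163   →  a_2 = 1
833 = 5·163 + 18   →  a_3 = 5
163 = 9·18 + 1   →  a_4 = 9

9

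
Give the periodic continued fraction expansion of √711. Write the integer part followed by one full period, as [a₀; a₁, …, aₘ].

a₀ = ⌊√711⌋ = 26.
With m₀=0, d₀=1 and mₖ₊₁ = dₖaₖ − mₖ, dₖ₊₁ = (n − mₖ₊₁²)/dₖ, aₖ₊₁ = ⌊(a₀+mₖ₊₁)/dₖ₊₁⌋:
  k=1: m=26, d=35, a=1
  k=2: m=9, d=18, a=1
  k=3: m=9, d=35, a=1
  k=4: m=26, d=1, a=52
d=1 and a=2a₀=52 at k=4, so the next step gives (m, d) = (26, 35) again — its k=1 value — and the period has length 4.

[26; 1, 1, 1, 52]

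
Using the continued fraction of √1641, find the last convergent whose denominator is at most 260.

√1641 = [40; 1, 1, 26, 1, 1, 80, …] (period length 6).
Convergents:
  p_0/q_0 = 40/1
  p_1/q_1 = 41/1
  p_2/q_2 = 81/2
  p_3/q_3 = 2147/53
  p_4/q_4 = 2228/55
  p_5/q_5 = 4375/108
  p_6/q_6 = 352228/8695
q_5 = 108 ≤ 260 < 8695 = q_6, so the answer is 4375/108.

4375/108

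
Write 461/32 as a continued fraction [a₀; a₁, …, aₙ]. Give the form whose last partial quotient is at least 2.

[14; 2, 2, 6]

461 = 14×32 + 13
32 = 2×13 + 6
13 = 2×6 + 1
6 = 6×1 + 0  (stop)
So 461/32 = [14; 2, 2, 6].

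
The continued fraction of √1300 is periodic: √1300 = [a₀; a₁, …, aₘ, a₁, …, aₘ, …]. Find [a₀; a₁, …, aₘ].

[36; 18, 72]

a₀ = ⌊√1300⌋ = 36.
With m₀=0, d₀=1 and mₖ₊₁ = dₖaₖ − mₖ, dₖ₊₁ = (n − mₖ₊₁²)/dₖ, aₖ₊₁ = ⌊(a₀+mₖ₊₁)/dₖ₊₁⌋:
  k=1: m=36, d=4, a=18
  k=2: m=36, d=1, a=72
d=1 and a=2a₀=72 at k=2, so the next step gives (m, d) = (36, 4) again — its k=1 value — and the period has length 2.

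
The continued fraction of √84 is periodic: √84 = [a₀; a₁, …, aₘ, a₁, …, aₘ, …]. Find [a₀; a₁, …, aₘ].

[9; 6, 18]

a₀ = ⌊√84⌋ = 9.
With m₀=0, d₀=1 and mₖ₊₁ = dₖaₖ − mₖ, dₖ₊₁ = (n − mₖ₊₁²)/dₖ, aₖ₊₁ = ⌊(a₀+mₖ₊₁)/dₖ₊₁⌋:
  k=1: m=9, d=3, a=6
  k=2: m=9, d=1, a=18
d=1 and a=2a₀=18 at k=2, so the next step gives (m, d) = (9, 3) again — its k=1 value — and the period has length 2.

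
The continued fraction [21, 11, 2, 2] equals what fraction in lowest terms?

1202/57

Fold from the inside: start with 2/1.
  2 + 1/2 = 5/2
  11 + 2/5 = 57/5
  21 + 5/57 = 1202/57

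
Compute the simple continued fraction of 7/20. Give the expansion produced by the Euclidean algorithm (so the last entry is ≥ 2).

[0; 2, 1, 6]

7 = 0·20 + 7
20 = 2·7 + 6
7 = 1·6 + 1
6 = 6·1 + 0  (stop)
So 7/20 = [0; 2, 1, 6].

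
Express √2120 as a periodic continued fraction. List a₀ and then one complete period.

[46; 23, 92]

a₀ = ⌊√2120⌋ = 46.
With m₀=0, d₀=1 and mₖ₊₁ = dₖaₖ − mₖ, dₖ₊₁ = (n − mₖ₊₁²)/dₖ, aₖ₊₁ = ⌊(a₀+mₖ₊₁)/dₖ₊₁⌋:
  k=1: m=46, d=4, a=23
  k=2: m=46, d=1, a=92
d=1 and a=2a₀=92 at k=2, so the next step gives (m, d) = (46, 4) again — its k=1 value — and the period has length 2.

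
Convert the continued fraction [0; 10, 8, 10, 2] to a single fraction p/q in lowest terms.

Using pₖ = aₖpₖ₋₁ + pₖ₋₂ and qₖ = aₖqₖ₋₁ + qₖ₋₂:
  k=0: a=0, p=0, q=1
  k=1: a=10, p=1, q=10
  k=2: a=8, p=8, q=81
  k=3: a=10, p=81, q=820
  k=4: a=2, p=170, q=1721

170/1721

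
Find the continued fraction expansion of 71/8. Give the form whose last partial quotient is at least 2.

71 = 8×8 + 7
8 = 1×7 + 1
7 = 7×1 + 0  (stop)
So 71/8 = [8; 1, 7].

[8; 1, 7]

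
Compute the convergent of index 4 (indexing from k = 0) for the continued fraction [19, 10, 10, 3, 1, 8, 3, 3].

7907/414

Using pₖ = aₖpₖ₋₁ + pₖ₋₂, qₖ = aₖqₖ₋₁ + qₖ₋₂ (with p₋₁=1, p₋₂=0, q₋₁=0, q₋₂=1):
  k=0: a=19, p=19, q=1
  k=1: a=10, p=191, q=10
  k=2: a=10, p=1929, q=101
  k=3: a=3, p=5978, q=313
  k=4: a=1, p=7907, q=414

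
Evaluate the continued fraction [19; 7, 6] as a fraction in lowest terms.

823/43

Using pₖ = aₖpₖ₋₁ + pₖ₋₂ and qₖ = aₖqₖ₋₁ + qₖ₋₂:
  k=0: a=19, p=19, q=1
  k=1: a=7, p=134, q=7
  k=2: a=6, p=823, q=43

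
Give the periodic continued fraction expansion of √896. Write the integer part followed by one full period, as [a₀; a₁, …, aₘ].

a₀ = ⌊√896⌋ = 29.
With m₀=0, d₀=1 and mₖ₊₁ = dₖaₖ − mₖ, dₖ₊₁ = (n − mₖ₊₁²)/dₖ, aₖ₊₁ = ⌊(a₀+mₖ₊₁)/dₖ₊₁⌋:
  k=1: m=29, d=55, a=1
  k=2: m=26, d=4, a=13
  k=3: m=26, d=55, a=1
  k=4: m=29, d=1, a=58
d=1 and a=2a₀=58 at k=4, so the next step gives (m, d) = (29, 55) again — its k=1 value — and the period has length 4.

[29; 1, 13, 1, 58]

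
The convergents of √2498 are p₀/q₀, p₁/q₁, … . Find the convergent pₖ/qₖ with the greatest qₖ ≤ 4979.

247351/4949

√2498 = [49; 1, 48, 1, 98, …] (period length 4).
Convergents:
  p_0/q_0 = 49/1
  p_1/q_1 = 50/1
  p_2/q_2 = 2449/49
  p_3/q_3 = 2499/50
  p_4/q_4 = 247351/4949
  p_5/q_5 = 249850/4999
q_4 = 4949 ≤ 4979 < 4999 = q_5, so the answer is 247351/4949.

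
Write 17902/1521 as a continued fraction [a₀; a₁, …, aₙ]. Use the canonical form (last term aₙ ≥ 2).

[11; 1, 3, 2, 1, 8, 3, 4]

17902 = 11·1521 + 1171
1521 = 1·1171 + 350
1171 = 3·350 + 121
350 = 2·121 + 108
121 = 1·108 + 13
108 = 8·13 + 4
13 = 3·4 + 1
4 = 4·1 + 0  (stop)
So 17902/1521 = [11; 1, 3, 2, 1, 8, 3, 4].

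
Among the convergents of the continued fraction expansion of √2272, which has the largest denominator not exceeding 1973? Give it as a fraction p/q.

√2272 = [47; 1, 1, 1, 94, …] (period length 4).
Convergents:
  p_0/q_0 = 47/1
  p_1/q_1 = 48/1
  p_2/q_2 = 95/2
  p_3/q_3 = 143/3
  p_4/q_4 = 13537/284
  p_5/q_5 = 13680/287
  p_6/q_6 = 27217/571
  p_7/q_7 = 40897/858
  p_8/q_8 = 3871535/81223
q_7 = 858 ≤ 1973 < 81223 = q_8, so the answer is 40897/858.

40897/858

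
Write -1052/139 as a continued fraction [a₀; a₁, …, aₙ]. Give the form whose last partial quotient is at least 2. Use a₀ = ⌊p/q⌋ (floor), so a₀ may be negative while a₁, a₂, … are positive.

[-8; 2, 3, 6, 3]

-1052 = -8×139 + 60
139 = 2×60 + 19
60 = 3×19 + 3
19 = 6×3 + 1
3 = 3×1 + 0  (stop)
So -1052/139 = [-8; 2, 3, 6, 3].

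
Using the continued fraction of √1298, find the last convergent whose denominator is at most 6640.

√1298 = [36; 36, 72, …] (period length 2).
Convergents:
  p_0/q_0 = 36/1
  p_1/q_1 = 1297/36
  p_2/q_2 = 93420/2593
  p_3/q_3 = 3364417/93384
q_2 = 2593 ≤ 6640 < 93384 = q_3, so the answer is 93420/2593.

93420/2593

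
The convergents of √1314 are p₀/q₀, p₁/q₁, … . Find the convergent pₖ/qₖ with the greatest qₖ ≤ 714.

10476/289

√1314 = [36; 4, 72, …] (period length 2).
Convergents:
  p_0/q_0 = 36/1
  p_1/q_1 = 145/4
  p_2/q_2 = 10476/289
  p_3/q_3 = 42049/1160
q_2 = 289 ≤ 714 < 1160 = q_3, so the answer is 10476/289.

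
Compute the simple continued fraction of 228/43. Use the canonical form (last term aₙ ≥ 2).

228 = 5·43 + 13
43 = 3·13 + 4
13 = 3·4 + 1
4 = 4·1 + 0  (stop)
So 228/43 = [5; 3, 3, 4].

[5; 3, 3, 4]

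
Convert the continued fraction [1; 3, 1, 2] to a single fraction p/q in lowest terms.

14/11

Fold from the inside: start with 2/1.
  1 + 1/2 = 3/2
  3 + 2/3 = 11/3
  1 + 3/11 = 14/11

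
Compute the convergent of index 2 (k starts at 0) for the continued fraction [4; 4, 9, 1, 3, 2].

Using pₖ = aₖpₖ₋₁ + pₖ₋₂, qₖ = aₖqₖ₋₁ + qₖ₋₂ (with p₋₁=1, p₋₂=0, q₋₁=0, q₋₂=1):
  k=0: a=4, p=4, q=1
  k=1: a=4, p=17, q=4
  k=2: a=9, p=157, q=37

157/37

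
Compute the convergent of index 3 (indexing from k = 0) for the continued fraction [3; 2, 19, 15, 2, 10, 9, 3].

2047/587

Using pₖ = aₖpₖ₋₁ + pₖ₋₂, qₖ = aₖqₖ₋₁ + qₖ₋₂ (with p₋₁=1, p₋₂=0, q₋₁=0, q₋₂=1):
  k=0: a=3, p=3, q=1
  k=1: a=2, p=7, q=2
  k=2: a=19, p=136, q=39
  k=3: a=15, p=2047, q=587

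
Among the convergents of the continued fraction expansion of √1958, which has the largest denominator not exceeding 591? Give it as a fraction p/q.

15620/353

√1958 = [44; 4, 88, …] (period length 2).
Convergents:
  p_0/q_0 = 44/1
  p_1/q_1 = 177/4
  p_2/q_2 = 15620/353
  p_3/q_3 = 62657/1416
q_2 = 353 ≤ 591 < 1416 = q_3, so the answer is 15620/353.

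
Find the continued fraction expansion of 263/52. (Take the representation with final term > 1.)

263 = 5*52 + 3
52 = 17*3 + 1
3 = 3*1 + 0  (stop)
So 263/52 = [5; 17, 3].

[5; 17, 3]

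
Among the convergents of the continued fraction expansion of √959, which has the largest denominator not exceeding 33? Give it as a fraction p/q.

960/31

√959 = [30; 1, 29, 1, 60, …] (period length 4).
Convergents:
  p_0/q_0 = 30/1
  p_1/q_1 = 31/1
  p_2/q_2 = 929/30
  p_3/q_3 = 960/31
  p_4/q_4 = 58529/1890
q_3 = 31 ≤ 33 < 1890 = q_4, so the answer is 960/31.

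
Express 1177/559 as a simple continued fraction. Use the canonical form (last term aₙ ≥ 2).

[2; 9, 2, 9, 3]

1177 = 2·559 + 59
559 = 9·59 + 28
59 = 2·28 + 3
28 = 9·3 + 1
3 = 3·1 + 0  (stop)
So 1177/559 = [2; 9, 2, 9, 3].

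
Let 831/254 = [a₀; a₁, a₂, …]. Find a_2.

1

831 = 3·254 + 69   →  a_0 = 3
254 = 3·69 + 47   →  a_1 = 3
69 = 1·47 + 22   →  a_2 = 1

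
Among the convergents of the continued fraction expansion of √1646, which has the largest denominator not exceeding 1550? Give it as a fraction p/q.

46048/1135

√1646 = [40; 1, 1, 3, 40, 3, 1, 1, 80, …] (period length 8).
Convergents:
  p_0/q_0 = 40/1
  p_1/q_1 = 41/1
  p_2/q_2 = 81/2
  p_3/q_3 = 284/7
  p_4/q_4 = 11441/282
  p_5/q_5 = 34607/853
  p_6/q_6 = 46048/1135
  p_7/q_7 = 80655/1988
q_6 = 1135 ≤ 1550 < 1988 = q_7, so the answer is 46048/1135.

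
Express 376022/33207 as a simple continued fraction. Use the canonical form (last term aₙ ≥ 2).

376022 = 11×33207 + 10745
33207 = 3×10745 + 972
10745 = 11×972 + 53
972 = 18×53 + 18
53 = 2×18 + 17
18 = 1×17 + 1
17 = 17×1 + 0  (stop)
So 376022/33207 = [11; 3, 11, 18, 2, 1, 17].

[11; 3, 11, 18, 2, 1, 17]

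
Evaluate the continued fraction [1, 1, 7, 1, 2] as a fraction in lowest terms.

Fold from the inside: start with 2/1.
  1 + 1/2 = 3/2
  7 + 2/3 = 23/3
  1 + 3/23 = 26/23
  1 + 23/26 = 49/26

49/26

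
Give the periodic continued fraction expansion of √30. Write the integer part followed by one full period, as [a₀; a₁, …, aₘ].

a₀ = ⌊√30⌋ = 5.
With m₀=0, d₀=1 and mₖ₊₁ = dₖaₖ − mₖ, dₖ₊₁ = (n − mₖ₊₁²)/dₖ, aₖ₊₁ = ⌊(a₀+mₖ₊₁)/dₖ₊₁⌋:
  k=1: m=5, d=5, a=2
  k=2: m=5, d=1, a=10
d=1 and a=2a₀=10 at k=2, so the next step gives (m, d) = (5, 5) again — its k=1 value — and the period has length 2.

[5; 2, 10]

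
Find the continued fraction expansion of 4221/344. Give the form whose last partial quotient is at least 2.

4221 = 12*344 + 93
344 = 3*93 + 65
93 = 1*65 + 28
65 = 2*28 + 9
28 = 3*9 + 1
9 = 9*1 + 0  (stop)
So 4221/344 = [12; 3, 1, 2, 3, 9].

[12; 3, 1, 2, 3, 9]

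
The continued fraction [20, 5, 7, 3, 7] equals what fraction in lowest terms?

16701/827

Using pₖ = aₖpₖ₋₁ + pₖ₋₂ and qₖ = aₖqₖ₋₁ + qₖ₋₂:
  k=0: a=20, p=20, q=1
  k=1: a=5, p=101, q=5
  k=2: a=7, p=727, q=36
  k=3: a=3, p=2282, q=113
  k=4: a=7, p=16701, q=827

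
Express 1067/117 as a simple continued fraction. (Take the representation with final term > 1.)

[9; 8, 2, 1, 4]

1067 = 9×117 + 14
117 = 8×14 + 5
14 = 2×5 + 4
5 = 1×4 + 1
4 = 4×1 + 0  (stop)
So 1067/117 = [9; 8, 2, 1, 4].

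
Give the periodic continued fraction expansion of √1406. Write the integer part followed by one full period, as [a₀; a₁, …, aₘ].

[37; 2, 74]

a₀ = ⌊√1406⌋ = 37.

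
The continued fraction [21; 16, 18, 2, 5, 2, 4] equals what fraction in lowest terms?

Fold from the inside: start with 4/1.
  2 + 1/4 = 9/4
  5 + 4/9 = 49/9
  2 + 9/49 = 107/49
  18 + 49/107 = 1975/107
  16 + 107/1975 = 31707/1975
  21 + 1975/31707 = 667822/31707

667822/31707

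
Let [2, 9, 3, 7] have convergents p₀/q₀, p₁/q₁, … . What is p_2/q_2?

Using pₖ = aₖpₖ₋₁ + pₖ₋₂, qₖ = aₖqₖ₋₁ + qₖ₋₂ (with p₋₁=1, p₋₂=0, q₋₁=0, q₋₂=1):
  k=0: a=2, p=2, q=1
  k=1: a=9, p=19, q=9
  k=2: a=3, p=59, q=28

59/28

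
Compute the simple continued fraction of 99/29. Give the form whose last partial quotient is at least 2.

99 = 3·29 + 12
29 = 2·12 + 5
12 = 2·5 + 2
5 = 2·2 + 1
2 = 2·1 + 0  (stop)
So 99/29 = [3; 2, 2, 2, 2].

[3; 2, 2, 2, 2]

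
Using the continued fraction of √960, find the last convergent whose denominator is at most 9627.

√960 = [30; 1, 60, …] (period length 2).
Convergents:
  p_0/q_0 = 30/1
  p_1/q_1 = 31/1
  p_2/q_2 = 1890/61
  p_3/q_3 = 1921/62
  p_4/q_4 = 117150/3781
  p_5/q_5 = 119071/3843
  p_6/q_6 = 7261410/234361
q_5 = 3843 ≤ 9627 < 234361 = q_6, so the answer is 119071/3843.

119071/3843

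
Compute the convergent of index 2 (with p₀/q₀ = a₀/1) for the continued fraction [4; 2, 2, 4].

22/5

Using pₖ = aₖpₖ₋₁ + pₖ₋₂, qₖ = aₖqₖ₋₁ + qₖ₋₂ (with p₋₁=1, p₋₂=0, q₋₁=0, q₋₂=1):
  k=0: a=4, p=4, q=1
  k=1: a=2, p=9, q=2
  k=2: a=2, p=22, q=5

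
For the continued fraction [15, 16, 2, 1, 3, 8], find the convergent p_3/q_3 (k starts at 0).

Using pₖ = aₖpₖ₋₁ + pₖ₋₂, qₖ = aₖqₖ₋₁ + qₖ₋₂ (with p₋₁=1, p₋₂=0, q₋₁=0, q₋₂=1):
  k=0: a=15, p=15, q=1
  k=1: a=16, p=241, q=16
  k=2: a=2, p=497, q=33
  k=3: a=1, p=738, q=49

738/49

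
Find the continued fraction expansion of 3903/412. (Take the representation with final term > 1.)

3903 = 9×412 + 195
412 = 2×195 + 22
195 = 8×22 + 19
22 = 1×19 + 3
19 = 6×3 + 1
3 = 3×1 + 0  (stop)
So 3903/412 = [9; 2, 8, 1, 6, 3].

[9; 2, 8, 1, 6, 3]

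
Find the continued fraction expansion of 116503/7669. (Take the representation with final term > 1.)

116503 = 15*7669 + 1468
7669 = 5*1468 + 329
1468 = 4*329 + 152
329 = 2*152 + 25
152 = 6*25 + 2
25 = 12*2 + 1
2 = 2*1 + 0  (stop)
So 116503/7669 = [15; 5, 4, 2, 6, 12, 2].

[15; 5, 4, 2, 6, 12, 2]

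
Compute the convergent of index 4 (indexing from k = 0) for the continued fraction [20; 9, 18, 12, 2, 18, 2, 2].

Using pₖ = aₖpₖ₋₁ + pₖ₋₂, qₖ = aₖqₖ₋₁ + qₖ₋₂ (with p₋₁=1, p₋₂=0, q₋₁=0, q₋₂=1):
  k=0: a=20, p=20, q=1
  k=1: a=9, p=181, q=9
  k=2: a=18, p=3278, q=163
  k=3: a=12, p=39517, q=1965
  k=4: a=2, p=82312, q=4093

82312/4093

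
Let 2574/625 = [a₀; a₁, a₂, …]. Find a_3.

4

2574 = 4·625 + 74   →  a_0 = 4
625 = 8·74 + 33   →  a_1 = 8
74 = 2·33 + 8   →  a_2 = 2
33 = 4·8 + 1   →  a_3 = 4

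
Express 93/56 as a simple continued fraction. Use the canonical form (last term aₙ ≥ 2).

93 = 1·56 + 37
56 = 1·37 + 19
37 = 1·19 + 18
19 = 1·18 + 1
18 = 18·1 + 0  (stop)
So 93/56 = [1; 1, 1, 1, 18].

[1; 1, 1, 1, 18]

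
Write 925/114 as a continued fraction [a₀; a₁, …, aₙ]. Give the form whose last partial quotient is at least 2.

[8; 8, 1, 3, 3]

925 = 8*114 + 13
114 = 8*13 + 10
13 = 1*10 + 3
10 = 3*3 + 1
3 = 3*1 + 0  (stop)
So 925/114 = [8; 8, 1, 3, 3].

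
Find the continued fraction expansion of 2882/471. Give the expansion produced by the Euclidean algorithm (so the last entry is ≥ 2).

[6; 8, 2, 2, 3, 3]

2882 = 6×471 + 56
471 = 8×56 + 23
56 = 2×23 + 10
23 = 2×10 + 3
10 = 3×3 + 1
3 = 3×1 + 0  (stop)
So 2882/471 = [6; 8, 2, 2, 3, 3].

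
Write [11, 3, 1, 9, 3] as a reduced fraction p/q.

1362/121

Using pₖ = aₖpₖ₋₁ + pₖ₋₂ and qₖ = aₖqₖ₋₁ + qₖ₋₂:
  k=0: a=11, p=11, q=1
  k=1: a=3, p=34, q=3
  k=2: a=1, p=45, q=4
  k=3: a=9, p=439, q=39
  k=4: a=3, p=1362, q=121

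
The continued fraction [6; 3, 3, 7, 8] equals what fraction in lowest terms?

3743/594

Fold from the inside: start with 8/1.
  7 + 1/8 = 57/8
  3 + 8/57 = 179/57
  3 + 57/179 = 594/179
  6 + 179/594 = 3743/594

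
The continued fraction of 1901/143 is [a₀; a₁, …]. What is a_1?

3

1901 = 13·143 + 42   →  a_0 = 13
143 = 3·42 + 17   →  a_1 = 3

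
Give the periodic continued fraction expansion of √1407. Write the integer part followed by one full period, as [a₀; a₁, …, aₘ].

a₀ = ⌊√1407⌋ = 37.
With m₀=0, d₀=1 and mₖ₊₁ = dₖaₖ − mₖ, dₖ₊₁ = (n − mₖ₊₁²)/dₖ, aₖ₊₁ = ⌊(a₀+mₖ₊₁)/dₖ₊₁⌋:
  k=1: m=37, d=38, a=1
  k=2: m=1, d=37, a=1
  k=3: m=36, d=3, a=24
  k=4: m=36, d=37, a=1
  k=5: m=1, d=38, a=1
  k=6: m=37, d=1, a=74
d=1 and a=2a₀=74 at k=6, so the next step gives (m, d) = (37, 38) again — its k=1 value — and the period has length 6.

[37; 1, 1, 24, 1, 1, 74]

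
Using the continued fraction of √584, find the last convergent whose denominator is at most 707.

√584 = [24; 6, 48, …] (period length 2).
Convergents:
  p_0/q_0 = 24/1
  p_1/q_1 = 145/6
  p_2/q_2 = 6984/289
  p_3/q_3 = 42049/1740
q_2 = 289 ≤ 707 < 1740 = q_3, so the answer is 6984/289.

6984/289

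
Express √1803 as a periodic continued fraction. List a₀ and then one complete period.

[42; 2, 6, 28, 6, 2, 84]

a₀ = ⌊√1803⌋ = 42.
With m₀=0, d₀=1 and mₖ₊₁ = dₖaₖ − mₖ, dₖ₊₁ = (n − mₖ₊₁²)/dₖ, aₖ₊₁ = ⌊(a₀+mₖ₊₁)/dₖ₊₁⌋:
  k=1: m=42, d=39, a=2
  k=2: m=36, d=13, a=6
  k=3: m=42, d=3, a=28
  k=4: m=42, d=13, a=6
  k=5: m=36, d=39, a=2
  k=6: m=42, d=1, a=84
d=1 and a=2a₀=84 at k=6, so the next step gives (m, d) = (42, 39) again — its k=1 value — and the period has length 6.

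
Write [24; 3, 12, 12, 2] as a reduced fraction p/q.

22646/931

Fold from the inside: start with 2/1.
  12 + 1/2 = 25/2
  12 + 2/25 = 302/25
  3 + 25/302 = 931/302
  24 + 302/931 = 22646/931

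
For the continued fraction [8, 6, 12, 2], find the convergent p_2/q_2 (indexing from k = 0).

596/73

Using pₖ = aₖpₖ₋₁ + pₖ₋₂, qₖ = aₖqₖ₋₁ + qₖ₋₂ (with p₋₁=1, p₋₂=0, q₋₁=0, q₋₂=1):
  k=0: a=8, p=8, q=1
  k=1: a=6, p=49, q=6
  k=2: a=12, p=596, q=73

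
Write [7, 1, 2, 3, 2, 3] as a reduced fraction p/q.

Using pₖ = aₖpₖ₋₁ + pₖ₋₂ and qₖ = aₖqₖ₋₁ + qₖ₋₂:
  k=0: a=7, p=7, q=1
  k=1: a=1, p=8, q=1
  k=2: a=2, p=23, q=3
  k=3: a=3, p=77, q=10
  k=4: a=2, p=177, q=23
  k=5: a=3, p=608, q=79

608/79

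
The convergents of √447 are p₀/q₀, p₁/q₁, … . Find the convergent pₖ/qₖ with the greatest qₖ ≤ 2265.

43807/2072

√447 = [21; 7, 42, …] (period length 2).
Convergents:
  p_0/q_0 = 21/1
  p_1/q_1 = 148/7
  p_2/q_2 = 6237/295
  p_3/q_3 = 43807/2072
  p_4/q_4 = 1846131/87319
q_3 = 2072 ≤ 2265 < 87319 = q_4, so the answer is 43807/2072.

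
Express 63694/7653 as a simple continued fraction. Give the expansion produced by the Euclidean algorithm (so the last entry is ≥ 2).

[8; 3, 10, 6, 13, 3]

63694 = 8×7653 + 2470
7653 = 3×2470 + 243
2470 = 10×243 + 40
243 = 6×40 + 3
40 = 13×3 + 1
3 = 3×1 + 0  (stop)
So 63694/7653 = [8; 3, 10, 6, 13, 3].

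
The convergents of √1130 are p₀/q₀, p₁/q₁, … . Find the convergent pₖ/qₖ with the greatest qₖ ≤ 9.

269/8

√1130 = [33; 1, 1, 1, 1, 1, 1, 66, …] (period length 7).
Convergents:
  p_0/q_0 = 33/1
  p_1/q_1 = 34/1
  p_2/q_2 = 67/2
  p_3/q_3 = 101/3
  p_4/q_4 = 168/5
  p_5/q_5 = 269/8
  p_6/q_6 = 437/13
q_5 = 8 ≤ 9 < 13 = q_6, so the answer is 269/8.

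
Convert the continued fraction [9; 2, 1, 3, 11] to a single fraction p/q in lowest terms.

Fold from the inside: start with 11/1.
  3 + 1/11 = 34/11
  1 + 11/34 = 45/34
  2 + 34/45 = 124/45
  9 + 45/124 = 1161/124

1161/124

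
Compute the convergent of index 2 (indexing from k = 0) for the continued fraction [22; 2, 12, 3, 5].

562/25

Using pₖ = aₖpₖ₋₁ + pₖ₋₂, qₖ = aₖqₖ₋₁ + qₖ₋₂ (with p₋₁=1, p₋₂=0, q₋₁=0, q₋₂=1):
  k=0: a=22, p=22, q=1
  k=1: a=2, p=45, q=2
  k=2: a=12, p=562, q=25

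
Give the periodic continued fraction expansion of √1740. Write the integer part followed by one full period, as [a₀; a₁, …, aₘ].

a₀ = ⌊√1740⌋ = 41.
With m₀=0, d₀=1 and mₖ₊₁ = dₖaₖ − mₖ, dₖ₊₁ = (n − mₖ₊₁²)/dₖ, aₖ₊₁ = ⌊(a₀+mₖ₊₁)/dₖ₊₁⌋:
  k=1: m=41, d=59, a=1
  k=2: m=18, d=24, a=2
  k=3: m=30, d=35, a=2
  k=4: m=40, d=4, a=20
  k=5: m=40, d=35, a=2
  k=6: m=30, d=24, a=2
  k=7: m=18, d=59, a=1
  k=8: m=41, d=1, a=82
d=1 and a=2a₀=82 at k=8, so the next step gives (m, d) = (41, 59) again — its k=1 value — and the period has length 8.

[41; 1, 2, 2, 20, 2, 2, 1, 82]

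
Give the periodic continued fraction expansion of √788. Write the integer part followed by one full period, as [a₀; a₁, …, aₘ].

a₀ = ⌊√788⌋ = 28.

[28; 14, 56]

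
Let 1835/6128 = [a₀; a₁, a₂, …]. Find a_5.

3

1835 = 0·6128 + 1835   →  a_0 = 0
6128 = 3·1835 + 623   →  a_1 = 3
1835 = 2·623 + 589   →  a_2 = 2
623 = 1·589 + 34   →  a_3 = 1
589 = 17·34 + 11   →  a_4 = 17
34 = 3·11 + 1   →  a_5 = 3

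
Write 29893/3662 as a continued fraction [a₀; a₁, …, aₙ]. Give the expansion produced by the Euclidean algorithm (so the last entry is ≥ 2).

29893 = 8*3662 + 597
3662 = 6*597 + 80
597 = 7*80 + 37
80 = 2*37 + 6
37 = 6*6 + 1
6 = 6*1 + 0  (stop)
So 29893/3662 = [8; 6, 7, 2, 6, 6].

[8; 6, 7, 2, 6, 6]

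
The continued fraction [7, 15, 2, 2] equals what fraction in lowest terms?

Using pₖ = aₖpₖ₋₁ + pₖ₋₂ and qₖ = aₖqₖ₋₁ + qₖ₋₂:
  k=0: a=7, p=7, q=1
  k=1: a=15, p=106, q=15
  k=2: a=2, p=219, q=31
  k=3: a=2, p=544, q=77

544/77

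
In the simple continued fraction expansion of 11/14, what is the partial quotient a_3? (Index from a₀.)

1

11 = 0·14 + 11   →  a_0 = 0
14 = 1·11 + 3   →  a_1 = 1
11 = 3·3 + 2   →  a_2 = 3
3 = 1·2 + 1   →  a_3 = 1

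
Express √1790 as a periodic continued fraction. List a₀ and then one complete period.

a₀ = ⌊√1790⌋ = 42.
With m₀=0, d₀=1 and mₖ₊₁ = dₖaₖ − mₖ, dₖ₊₁ = (n − mₖ₊₁²)/dₖ, aₖ₊₁ = ⌊(a₀+mₖ₊₁)/dₖ₊₁⌋:
  k=1: m=42, d=26, a=3
  k=2: m=36, d=19, a=4
  k=3: m=40, d=10, a=8
  k=4: m=40, d=19, a=4
  k=5: m=36, d=26, a=3
  k=6: m=42, d=1, a=84
d=1 and a=2a₀=84 at k=6, so the next step gives (m, d) = (42, 26) again — its k=1 value — and the period has length 6.

[42; 3, 4, 8, 4, 3, 84]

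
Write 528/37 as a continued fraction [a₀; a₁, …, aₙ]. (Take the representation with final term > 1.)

[14; 3, 1, 2, 3]

528 = 14·37 + 10
37 = 3·10 + 7
10 = 1·7 + 3
7 = 2·3 + 1
3 = 3·1 + 0  (stop)
So 528/37 = [14; 3, 1, 2, 3].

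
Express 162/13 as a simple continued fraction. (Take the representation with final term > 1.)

[12; 2, 6]

162 = 12*13 + 6
13 = 2*6 + 1
6 = 6*1 + 0  (stop)
So 162/13 = [12; 2, 6].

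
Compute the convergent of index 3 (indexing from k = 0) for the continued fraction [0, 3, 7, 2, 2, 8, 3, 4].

15/47

Using pₖ = aₖpₖ₋₁ + pₖ₋₂, qₖ = aₖqₖ₋₁ + qₖ₋₂ (with p₋₁=1, p₋₂=0, q₋₁=0, q₋₂=1):
  k=0: a=0, p=0, q=1
  k=1: a=3, p=1, q=3
  k=2: a=7, p=7, q=22
  k=3: a=2, p=15, q=47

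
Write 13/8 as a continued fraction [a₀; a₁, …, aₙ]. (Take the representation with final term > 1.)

[1; 1, 1, 1, 2]

13 = 1·8 + 5
8 = 1·5 + 3
5 = 1·3 + 2
3 = 1·2 + 1
2 = 2·1 + 0  (stop)
So 13/8 = [1; 1, 1, 1, 2].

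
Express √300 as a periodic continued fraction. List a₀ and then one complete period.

[17; 3, 8, 3, 34]

a₀ = ⌊√300⌋ = 17.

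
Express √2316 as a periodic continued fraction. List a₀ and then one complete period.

[48; 8, 96]

a₀ = ⌊√2316⌋ = 48.
With m₀=0, d₀=1 and mₖ₊₁ = dₖaₖ − mₖ, dₖ₊₁ = (n − mₖ₊₁²)/dₖ, aₖ₊₁ = ⌊(a₀+mₖ₊₁)/dₖ₊₁⌋:
  k=1: m=48, d=12, a=8
  k=2: m=48, d=1, a=96
d=1 and a=2a₀=96 at k=2, so the next step gives (m, d) = (48, 12) again — its k=1 value — and the period has length 2.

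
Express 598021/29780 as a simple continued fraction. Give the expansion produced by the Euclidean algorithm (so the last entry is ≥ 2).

598021 = 20·29780 + 2421
29780 = 12·2421 + 728
2421 = 3·728 + 237
728 = 3·237 + 17
237 = 13·17 + 16
17 = 1·16 + 1
16 = 16·1 + 0  (stop)
So 598021/29780 = [20; 12, 3, 3, 13, 1, 16].

[20; 12, 3, 3, 13, 1, 16]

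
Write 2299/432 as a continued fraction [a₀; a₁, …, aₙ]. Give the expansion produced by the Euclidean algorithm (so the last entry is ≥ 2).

[5; 3, 9, 3, 1, 3]

2299 = 5·432 + 139
432 = 3·139 + 15
139 = 9·15 + 4
15 = 3·4 + 3
4 = 1·3 + 1
3 = 3·1 + 0  (stop)
So 2299/432 = [5; 3, 9, 3, 1, 3].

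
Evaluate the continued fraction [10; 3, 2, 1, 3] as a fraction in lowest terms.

381/37

Using pₖ = aₖpₖ₋₁ + pₖ₋₂ and qₖ = aₖqₖ₋₁ + qₖ₋₂:
  k=0: a=10, p=10, q=1
  k=1: a=3, p=31, q=3
  k=2: a=2, p=72, q=7
  k=3: a=1, p=103, q=10
  k=4: a=3, p=381, q=37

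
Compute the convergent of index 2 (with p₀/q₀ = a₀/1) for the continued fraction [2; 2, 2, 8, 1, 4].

Using pₖ = aₖpₖ₋₁ + pₖ₋₂, qₖ = aₖqₖ₋₁ + qₖ₋₂ (with p₋₁=1, p₋₂=0, q₋₁=0, q₋₂=1):
  k=0: a=2, p=2, q=1
  k=1: a=2, p=5, q=2
  k=2: a=2, p=12, q=5

12/5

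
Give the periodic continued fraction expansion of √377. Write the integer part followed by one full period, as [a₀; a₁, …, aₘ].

a₀ = ⌊√377⌋ = 19.
With m₀=0, d₀=1 and mₖ₊₁ = dₖaₖ − mₖ, dₖ₊₁ = (n − mₖ₊₁²)/dₖ, aₖ₊₁ = ⌊(a₀+mₖ₊₁)/dₖ₊₁⌋:
  k=1: m=19, d=16, a=2
  k=2: m=13, d=13, a=2
  k=3: m=13, d=16, a=2
  k=4: m=19, d=1, a=38
d=1 and a=2a₀=38 at k=4, so the next step gives (m, d) = (19, 16) again — its k=1 value — and the period has length 4.

[19; 2, 2, 2, 38]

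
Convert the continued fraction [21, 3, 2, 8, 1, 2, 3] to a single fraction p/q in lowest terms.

13603/639

Fold from the inside: start with 3/1.
  2 + 1/3 = 7/3
  1 + 3/7 = 10/7
  8 + 7/10 = 87/10
  2 + 10/87 = 184/87
  3 + 87/184 = 639/184
  21 + 184/639 = 13603/639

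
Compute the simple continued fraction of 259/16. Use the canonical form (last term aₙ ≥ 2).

[16; 5, 3]

259 = 16·16 + 3
16 = 5·3 + 1
3 = 3·1 + 0  (stop)
So 259/16 = [16; 5, 3].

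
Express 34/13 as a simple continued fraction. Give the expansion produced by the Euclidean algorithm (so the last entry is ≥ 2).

[2; 1, 1, 1, 1, 2]

34 = 2×13 + 8
13 = 1×8 + 5
8 = 1×5 + 3
5 = 1×3 + 2
3 = 1×2 + 1
2 = 2×1 + 0  (stop)
So 34/13 = [2; 1, 1, 1, 1, 2].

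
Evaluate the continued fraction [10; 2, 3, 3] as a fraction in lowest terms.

240/23

Fold from the inside: start with 3/1.
  3 + 1/3 = 10/3
  2 + 3/10 = 23/10
  10 + 10/23 = 240/23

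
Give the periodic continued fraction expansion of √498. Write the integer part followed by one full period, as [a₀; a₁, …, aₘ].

a₀ = ⌊√498⌋ = 22.
With m₀=0, d₀=1 and mₖ₊₁ = dₖaₖ − mₖ, dₖ₊₁ = (n − mₖ₊₁²)/dₖ, aₖ₊₁ = ⌊(a₀+mₖ₊₁)/dₖ₊₁⌋:
  k=1: m=22, d=14, a=3
  k=2: m=20, d=7, a=6
  k=3: m=22, d=2, a=22
  k=4: m=22, d=7, a=6
  k=5: m=20, d=14, a=3
  k=6: m=22, d=1, a=44
d=1 and a=2a₀=44 at k=6, so the next step gives (m, d) = (22, 14) again — its k=1 value — and the period has length 6.

[22; 3, 6, 22, 6, 3, 44]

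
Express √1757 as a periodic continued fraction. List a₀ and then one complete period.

[41; 1, 10, 1, 82]

a₀ = ⌊√1757⌋ = 41.
With m₀=0, d₀=1 and mₖ₊₁ = dₖaₖ − mₖ, dₖ₊₁ = (n − mₖ₊₁²)/dₖ, aₖ₊₁ = ⌊(a₀+mₖ₊₁)/dₖ₊₁⌋:
  k=1: m=41, d=76, a=1
  k=2: m=35, d=7, a=10
  k=3: m=35, d=76, a=1
  k=4: m=41, d=1, a=82
d=1 and a=2a₀=82 at k=4, so the next step gives (m, d) = (41, 76) again — its k=1 value — and the period has length 4.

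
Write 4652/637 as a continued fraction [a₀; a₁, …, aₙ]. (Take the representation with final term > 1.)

[7; 3, 3, 3, 19]

4652 = 7·637 + 193
637 = 3·193 + 58
193 = 3·58 + 19
58 = 3·19 + 1
19 = 19·1 + 0  (stop)
So 4652/637 = [7; 3, 3, 3, 19].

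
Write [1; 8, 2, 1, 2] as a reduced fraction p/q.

75/67

Using pₖ = aₖpₖ₋₁ + pₖ₋₂ and qₖ = aₖqₖ₋₁ + qₖ₋₂:
  k=0: a=1, p=1, q=1
  k=1: a=8, p=9, q=8
  k=2: a=2, p=19, q=17
  k=3: a=1, p=28, q=25
  k=4: a=2, p=75, q=67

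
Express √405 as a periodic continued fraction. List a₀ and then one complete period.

[20; 8, 40]

a₀ = ⌊√405⌋ = 20.
With m₀=0, d₀=1 and mₖ₊₁ = dₖaₖ − mₖ, dₖ₊₁ = (n − mₖ₊₁²)/dₖ, aₖ₊₁ = ⌊(a₀+mₖ₊₁)/dₖ₊₁⌋:
  k=1: m=20, d=5, a=8
  k=2: m=20, d=1, a=40
d=1 and a=2a₀=40 at k=2, so the next step gives (m, d) = (20, 5) again — its k=1 value — and the period has length 2.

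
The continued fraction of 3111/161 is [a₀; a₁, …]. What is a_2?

3111 = 19·161 + 52   →  a_0 = 19
161 = 3·52 + 5   →  a_1 = 3
52 = 10·5 + 2   →  a_2 = 10

10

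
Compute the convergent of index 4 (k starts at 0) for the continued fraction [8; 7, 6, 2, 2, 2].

1864/229

Using pₖ = aₖpₖ₋₁ + pₖ₋₂, qₖ = aₖqₖ₋₁ + qₖ₋₂ (with p₋₁=1, p₋₂=0, q₋₁=0, q₋₂=1):
  k=0: a=8, p=8, q=1
  k=1: a=7, p=57, q=7
  k=2: a=6, p=350, q=43
  k=3: a=2, p=757, q=93
  k=4: a=2, p=1864, q=229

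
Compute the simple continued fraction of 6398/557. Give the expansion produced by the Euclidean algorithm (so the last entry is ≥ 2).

[11; 2, 18, 15]

6398 = 11*557 + 271
557 = 2*271 + 15
271 = 18*15 + 1
15 = 15*1 + 0  (stop)
So 6398/557 = [11; 2, 18, 15].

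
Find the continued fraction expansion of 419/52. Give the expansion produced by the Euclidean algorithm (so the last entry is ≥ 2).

[8; 17, 3]

419 = 8×52 + 3
52 = 17×3 + 1
3 = 3×1 + 0  (stop)
So 419/52 = [8; 17, 3].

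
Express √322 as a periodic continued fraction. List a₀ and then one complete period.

[17; 1, 16, 1, 34]

a₀ = ⌊√322⌋ = 17.
With m₀=0, d₀=1 and mₖ₊₁ = dₖaₖ − mₖ, dₖ₊₁ = (n − mₖ₊₁²)/dₖ, aₖ₊₁ = ⌊(a₀+mₖ₊₁)/dₖ₊₁⌋:
  k=1: m=17, d=33, a=1
  k=2: m=16, d=2, a=16
  k=3: m=16, d=33, a=1
  k=4: m=17, d=1, a=34
d=1 and a=2a₀=34 at k=4, so the next step gives (m, d) = (17, 33) again — its k=1 value — and the period has length 4.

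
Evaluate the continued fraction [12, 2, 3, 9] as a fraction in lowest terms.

Using pₖ = aₖpₖ₋₁ + pₖ₋₂ and qₖ = aₖqₖ₋₁ + qₖ₋₂:
  k=0: a=12, p=12, q=1
  k=1: a=2, p=25, q=2
  k=2: a=3, p=87, q=7
  k=3: a=9, p=808, q=65

808/65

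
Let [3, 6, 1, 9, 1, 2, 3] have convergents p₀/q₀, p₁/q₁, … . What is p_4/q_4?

Using pₖ = aₖpₖ₋₁ + pₖ₋₂, qₖ = aₖqₖ₋₁ + qₖ₋₂ (with p₋₁=1, p₋₂=0, q₋₁=0, q₋₂=1):
  k=0: a=3, p=3, q=1
  k=1: a=6, p=19, q=6
  k=2: a=1, p=22, q=7
  k=3: a=9, p=217, q=69
  k=4: a=1, p=239, q=76

239/76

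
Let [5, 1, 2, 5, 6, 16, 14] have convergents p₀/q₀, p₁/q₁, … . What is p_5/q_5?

9099/1600

Using pₖ = aₖpₖ₋₁ + pₖ₋₂, qₖ = aₖqₖ₋₁ + qₖ₋₂ (with p₋₁=1, p₋₂=0, q₋₁=0, q₋₂=1):
  k=0: a=5, p=5, q=1
  k=1: a=1, p=6, q=1
  k=2: a=2, p=17, q=3
  k=3: a=5, p=91, q=16
  k=4: a=6, p=563, q=99
  k=5: a=16, p=9099, q=1600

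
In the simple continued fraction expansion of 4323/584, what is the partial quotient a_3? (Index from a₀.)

4323 = 7·584 + 235   →  a_0 = 7
584 = 2·235 + 114   →  a_1 = 2
235 = 2·114 + 7   →  a_2 = 2
114 = 16·7 + 2   →  a_3 = 16

16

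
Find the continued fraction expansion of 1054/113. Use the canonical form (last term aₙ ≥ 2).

[9; 3, 18, 2]

1054 = 9×113 + 37
113 = 3×37 + 2
37 = 18×2 + 1
2 = 2×1 + 0  (stop)
So 1054/113 = [9; 3, 18, 2].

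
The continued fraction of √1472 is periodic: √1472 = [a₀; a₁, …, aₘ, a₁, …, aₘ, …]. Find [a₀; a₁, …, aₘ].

[38; 2, 1, 2, 1, 2, 76]

a₀ = ⌊√1472⌋ = 38.
With m₀=0, d₀=1 and mₖ₊₁ = dₖaₖ − mₖ, dₖ₊₁ = (n − mₖ₊₁²)/dₖ, aₖ₊₁ = ⌊(a₀+mₖ₊₁)/dₖ₊₁⌋:
  k=1: m=38, d=28, a=2
  k=2: m=18, d=41, a=1
  k=3: m=23, d=23, a=2
  k=4: m=23, d=41, a=1
  k=5: m=18, d=28, a=2
  k=6: m=38, d=1, a=76
d=1 and a=2a₀=76 at k=6, so the next step gives (m, d) = (38, 28) again — its k=1 value — and the period has length 6.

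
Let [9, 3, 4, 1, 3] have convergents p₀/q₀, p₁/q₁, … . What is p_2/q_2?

Using pₖ = aₖpₖ₋₁ + pₖ₋₂, qₖ = aₖqₖ₋₁ + qₖ₋₂ (with p₋₁=1, p₋₂=0, q₋₁=0, q₋₂=1):
  k=0: a=9, p=9, q=1
  k=1: a=3, p=28, q=3
  k=2: a=4, p=121, q=13

121/13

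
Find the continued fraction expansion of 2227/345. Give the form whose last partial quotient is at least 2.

[6; 2, 5, 15, 2]

2227 = 6×345 + 157
345 = 2×157 + 31
157 = 5×31 + 2
31 = 15×2 + 1
2 = 2×1 + 0  (stop)
So 2227/345 = [6; 2, 5, 15, 2].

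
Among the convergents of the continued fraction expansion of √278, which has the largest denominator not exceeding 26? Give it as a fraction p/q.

√278 = [16; 1, 2, 16, 2, 1, 32, …] (period length 6).
Convergents:
  p_0/q_0 = 16/1
  p_1/q_1 = 17/1
  p_2/q_2 = 50/3
  p_3/q_3 = 817/49
q_2 = 3 ≤ 26 < 49 = q_3, so the answer is 50/3.

50/3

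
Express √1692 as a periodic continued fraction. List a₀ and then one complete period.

a₀ = ⌊√1692⌋ = 41.
With m₀=0, d₀=1 and mₖ₊₁ = dₖaₖ − mₖ, dₖ₊₁ = (n − mₖ₊₁²)/dₖ, aₖ₊₁ = ⌊(a₀+mₖ₊₁)/dₖ₊₁⌋:
  k=1: m=41, d=11, a=7
  k=2: m=36, d=36, a=2
  k=3: m=36, d=11, a=7
  k=4: m=41, d=1, a=82
d=1 and a=2a₀=82 at k=4, so the next step gives (m, d) = (41, 11) again — its k=1 value — and the period has length 4.

[41; 7, 2, 7, 82]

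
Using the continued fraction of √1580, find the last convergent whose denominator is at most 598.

12680/319

√1580 = [39; 1, 2, 1, 78, …] (period length 4).
Convergents:
  p_0/q_0 = 39/1
  p_1/q_1 = 40/1
  p_2/q_2 = 119/3
  p_3/q_3 = 159/4
  p_4/q_4 = 12521/315
  p_5/q_5 = 12680/319
  p_6/q_6 = 37881/953
q_5 = 319 ≤ 598 < 953 = q_6, so the answer is 12680/319.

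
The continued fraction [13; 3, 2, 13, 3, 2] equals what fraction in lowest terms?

Fold from the inside: start with 2/1.
  3 + 1/2 = 7/2
  13 + 2/7 = 93/7
  2 + 7/93 = 193/93
  3 + 93/193 = 672/193
  13 + 193/672 = 8929/672

8929/672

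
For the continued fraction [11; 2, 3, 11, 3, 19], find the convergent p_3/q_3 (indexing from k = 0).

Using pₖ = aₖpₖ₋₁ + pₖ₋₂, qₖ = aₖqₖ₋₁ + qₖ₋₂ (with p₋₁=1, p₋₂=0, q₋₁=0, q₋₂=1):
  k=0: a=11, p=11, q=1
  k=1: a=2, p=23, q=2
  k=2: a=3, p=80, q=7
  k=3: a=11, p=903, q=79

903/79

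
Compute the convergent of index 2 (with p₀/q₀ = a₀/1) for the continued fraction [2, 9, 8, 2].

Using pₖ = aₖpₖ₋₁ + pₖ₋₂, qₖ = aₖqₖ₋₁ + qₖ₋₂ (with p₋₁=1, p₋₂=0, q₋₁=0, q₋₂=1):
  k=0: a=2, p=2, q=1
  k=1: a=9, p=19, q=9
  k=2: a=8, p=154, q=73

154/73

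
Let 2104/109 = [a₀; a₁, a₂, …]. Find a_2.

3

2104 = 19·109 + 33   →  a_0 = 19
109 = 3·33 + 10   →  a_1 = 3
33 = 3·10 + 3   →  a_2 = 3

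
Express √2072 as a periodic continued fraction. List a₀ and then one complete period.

a₀ = ⌊√2072⌋ = 45.
With m₀=0, d₀=1 and mₖ₊₁ = dₖaₖ − mₖ, dₖ₊₁ = (n − mₖ₊₁²)/dₖ, aₖ₊₁ = ⌊(a₀+mₖ₊₁)/dₖ₊₁⌋:
  k=1: m=45, d=47, a=1
  k=2: m=2, d=44, a=1
  k=3: m=42, d=7, a=12
  k=4: m=42, d=44, a=1
  k=5: m=2, d=47, a=1
  k=6: m=45, d=1, a=90
d=1 and a=2a₀=90 at k=6, so the next step gives (m, d) = (45, 47) again — its k=1 value — and the period has length 6.

[45; 1, 1, 12, 1, 1, 90]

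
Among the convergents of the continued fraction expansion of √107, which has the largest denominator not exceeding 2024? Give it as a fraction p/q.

√107 = [10; 2, 1, 9, 1, 2, 20, …] (period length 6).
Convergents:
  p_0/q_0 = 10/1
  p_1/q_1 = 21/2
  p_2/q_2 = 31/3
  p_3/q_3 = 300/29
  p_4/q_4 = 331/32
  p_5/q_5 = 962/93
  p_6/q_6 = 19571/1892
  p_7/q_7 = 40104/3877
q_6 = 1892 ≤ 2024 < 3877 = q_7, so the answer is 19571/1892.

19571/1892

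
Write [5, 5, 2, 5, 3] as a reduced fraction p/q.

990/191

Using pₖ = aₖpₖ₋₁ + pₖ₋₂ and qₖ = aₖqₖ₋₁ + qₖ₋₂:
  k=0: a=5, p=5, q=1
  k=1: a=5, p=26, q=5
  k=2: a=2, p=57, q=11
  k=3: a=5, p=311, q=60
  k=4: a=3, p=990, q=191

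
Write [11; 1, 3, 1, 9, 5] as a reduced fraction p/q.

2949/250

Fold from the inside: start with 5/1.
  9 + 1/5 = 46/5
  1 + 5/46 = 51/46
  3 + 46/51 = 199/51
  1 + 51/199 = 250/199
  11 + 199/250 = 2949/250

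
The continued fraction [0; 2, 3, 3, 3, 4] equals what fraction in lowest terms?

Using pₖ = aₖpₖ₋₁ + pₖ₋₂ and qₖ = aₖqₖ₋₁ + qₖ₋₂:
  k=0: a=0, p=0, q=1
  k=1: a=2, p=1, q=2
  k=2: a=3, p=3, q=7
  k=3: a=3, p=10, q=23
  k=4: a=3, p=33, q=76
  k=5: a=4, p=142, q=327

142/327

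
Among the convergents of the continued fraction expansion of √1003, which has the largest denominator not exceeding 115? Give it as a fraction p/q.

√1003 = [31; 1, 2, 31, 2, 1, 62, …] (period length 6).
Convergents:
  p_0/q_0 = 31/1
  p_1/q_1 = 32/1
  p_2/q_2 = 95/3
  p_3/q_3 = 2977/94
  p_4/q_4 = 6049/191
q_3 = 94 ≤ 115 < 191 = q_4, so the answer is 2977/94.

2977/94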